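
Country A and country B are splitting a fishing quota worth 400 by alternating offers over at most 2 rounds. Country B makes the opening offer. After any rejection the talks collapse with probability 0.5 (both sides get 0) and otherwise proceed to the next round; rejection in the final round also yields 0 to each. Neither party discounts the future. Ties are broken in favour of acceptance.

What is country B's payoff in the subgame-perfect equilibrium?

200

By backward induction:
Round 2 (country A proposes): rejection yields 0 for country B; country A offers 0 and keeps 400.
Round 1 (country B proposes): rejecting gives country A an expected 0.5 × 400 = 200; country B offers that and keeps 200.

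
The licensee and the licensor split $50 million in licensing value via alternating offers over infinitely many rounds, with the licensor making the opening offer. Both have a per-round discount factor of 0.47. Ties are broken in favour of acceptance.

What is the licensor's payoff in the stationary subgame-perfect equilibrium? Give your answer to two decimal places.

When the licensor proposes, the licensee accepts any offer worth at least 0.47 times what the licensee would get by proposing next round; and vice versa.
This gives x = 50 − 0.47y and y = 50 − 0.47x, where x and y are each side's share when it proposes.
Hence (1 − 0.47·0.47)x = 50(1 − 0.47), i.e. 0.7791·x = 26.5.
x ≈ 34.0136; the licensee's share is 50 − x ≈ 15.9864.

34.01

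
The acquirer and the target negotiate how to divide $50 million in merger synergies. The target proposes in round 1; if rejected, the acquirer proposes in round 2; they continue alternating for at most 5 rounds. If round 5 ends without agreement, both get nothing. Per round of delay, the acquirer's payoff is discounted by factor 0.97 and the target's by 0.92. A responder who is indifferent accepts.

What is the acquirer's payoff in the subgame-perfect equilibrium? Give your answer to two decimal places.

7.34

Round 5 (the target proposes): rejection yields 0 for the acquirer; the target offers 0 and keeps 50.
Round 4 (the acquirer proposes): the target can get 50 next round, worth 0.92 × 50 = 46 now. The acquirer offers 46 and keeps 50 − 46 = 4.
Round 3 (the target proposes): the acquirer can get 4 next round, worth 0.97 × 4 = 3.88 now, so the target offers 3.88, keeping 46.12.
Round 2 (the acquirer proposes): the target can get 46.12 next round, worth 0.92 × 46.12 = 42.4304 now; the acquirer offers that and keeps 7.5696.
Round 1 (the target proposes): the acquirer can get 7.5696 next round, worth 0.97 × 7.5696 = 7.342512 now, so the target offers 7.342512, keeping 42.657488.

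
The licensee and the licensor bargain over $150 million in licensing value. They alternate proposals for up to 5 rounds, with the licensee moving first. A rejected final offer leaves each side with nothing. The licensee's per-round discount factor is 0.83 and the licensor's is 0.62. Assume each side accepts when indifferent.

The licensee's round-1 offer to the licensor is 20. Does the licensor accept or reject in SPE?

Reject

Round 5 (the licensee proposes): rejection yields 0 for the licensor; the licensee offers 0 and keeps 150.
Round 4 (the licensor proposes): the licensee can get 150 next round, worth 0.83 × 150 = 124.5 now; the licensor offers that and keeps 25.5.
Round 3 (the licensee proposes): the licensor can get 25.5 next round, worth 0.62 × 25.5 = 15.81 now, so the licensee offers 15.81, keeping 134.19.
Round 2 (the licensor proposes): the licensee can get 134.19 next round, worth 0.83 × 134.19 = 111.3777 now. The licensor offers 111.3777 and keeps 150 − 111.3777 = 38.6223.
So by rejecting in round 1, the licensor gets 38.6223 next round, worth 0.62 × 38.6223 = 23.945826 now.
Offer 20 < 23.945826, so the licensor rejects.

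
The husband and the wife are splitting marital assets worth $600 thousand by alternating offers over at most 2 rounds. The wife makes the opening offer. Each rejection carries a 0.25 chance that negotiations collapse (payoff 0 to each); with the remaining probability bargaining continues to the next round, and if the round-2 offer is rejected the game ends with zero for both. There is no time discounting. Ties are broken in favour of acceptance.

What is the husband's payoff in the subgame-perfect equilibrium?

450

Round 2 (the husband proposes): the wife will accept anything ≥ 0, so the husband offers 0 and keeps 600.
Round 1 (the wife proposes): rejecting gives the husband an expected 0.75 × 600 = 450, so the wife offers 450, keeping 150.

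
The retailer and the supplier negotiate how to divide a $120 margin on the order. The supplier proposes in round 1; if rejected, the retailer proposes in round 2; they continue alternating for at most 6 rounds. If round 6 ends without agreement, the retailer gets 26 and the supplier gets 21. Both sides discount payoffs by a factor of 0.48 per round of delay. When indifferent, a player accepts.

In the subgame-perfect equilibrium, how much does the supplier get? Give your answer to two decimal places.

80.62

Work backward from the last round.
Round 6 (the retailer proposes): the supplier gets 21 if talks fail, so the retailer offers 21 and keeps 99.
Round 5 (the supplier proposes): the retailer can get 99 next round, worth 0.48 × 99 = 47.52 now. The supplier offers 47.52 and keeps 120 − 47.52 = 72.48.
Round 4 (the retailer proposes): the supplier can get 72.48 next round, worth 0.48 × 72.48 = 34.7904 now. The retailer offers 34.7904 and keeps 120 − 34.7904 = 85.2096.
Round 3 (the supplier proposes): the retailer can get 85.2096 next round, worth 0.48 × 85.2096 = 40.900608 now; the supplier offers that and keeps 79.099392.
Round 2 (the retailer proposes): the supplier can get 79.099392 next round, worth 0.48 × 79.099392 = 37.96770816 now, so the retailer offers 37.96770816, keeping 82.03229184.
Round 1 (the supplier proposes): the retailer can get 82.03229184 next round, worth 0.48 × 82.03229184 = 39.3755000832 now. The supplier offers 39.3755000832 and keeps 120 − 39.3755000832 = 80.6244999168.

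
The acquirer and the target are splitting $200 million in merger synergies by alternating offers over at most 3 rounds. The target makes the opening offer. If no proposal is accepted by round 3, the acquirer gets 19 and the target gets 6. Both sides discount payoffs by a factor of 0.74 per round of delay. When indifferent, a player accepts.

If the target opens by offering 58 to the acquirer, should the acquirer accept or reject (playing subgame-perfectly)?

Accept

Work out the acquirer's continuation value if the offer is rejected.
Round 3 (the target proposes): the acquirer gets 19 if talks fail, so the target offers 19 and keeps 181.
Round 2 (the acquirer proposes): the target can get 181 next round, worth 0.74 × 181 = 133.94 now. The acquirer offers 133.94 and keeps 200 − 133.94 = 66.06.
So by rejecting in round 1, the acquirer gets 66.06 next round, worth 0.74 × 66.06 = 48.8844 now.
Offer 58 ≥ 48.8844, so the acquirer accepts.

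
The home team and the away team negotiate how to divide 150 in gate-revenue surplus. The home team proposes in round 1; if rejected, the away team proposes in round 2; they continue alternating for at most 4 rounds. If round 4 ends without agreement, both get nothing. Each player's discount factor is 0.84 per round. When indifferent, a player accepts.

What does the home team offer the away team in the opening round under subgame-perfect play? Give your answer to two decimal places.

Round 4 (the away team proposes): rejection yields 0 for the home team; the away team offers 0 and keeps 150.
Round 3 (the home team proposes): the away team can get 150 next round, worth 0.84 × 150 = 126 now; the home team offers that and keeps 24.
Round 2 (the away team proposes): the home team can get 24 next round, worth 0.84 × 24 = 20.16 now, so the away team offers 20.16, keeping 129.84.
Round 1 (the home team proposes): the away team can get 129.84 next round, worth 0.84 × 129.84 = 109.0656 now, so the home team offers 109.0656, keeping 40.9344.

109.07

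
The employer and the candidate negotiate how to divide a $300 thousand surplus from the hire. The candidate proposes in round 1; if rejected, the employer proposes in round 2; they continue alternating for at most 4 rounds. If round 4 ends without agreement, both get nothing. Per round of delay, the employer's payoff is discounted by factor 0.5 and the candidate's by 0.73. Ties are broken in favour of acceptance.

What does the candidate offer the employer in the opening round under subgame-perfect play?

95.25

Round 4 (the employer proposes): the candidate will accept anything ≥ 0, so the employer offers 0 and keeps 300.
Round 3 (the candidate proposes): the employer can get 300 next round, worth 0.5 × 300 = 150 now. The candidate offers 150 and keeps 300 − 150 = 150.
Round 2 (the employer proposes): the candidate can get 150 next round, worth 0.73 × 150 = 109.5 now. The employer offers 109.5 and keeps 300 − 109.5 = 190.5.
Round 1 (the candidate proposes): the employer can get 190.5 next round, worth 0.5 × 190.5 = 95.25 now. The candidate offers 95.25 and keeps 300 − 95.25 = 204.75.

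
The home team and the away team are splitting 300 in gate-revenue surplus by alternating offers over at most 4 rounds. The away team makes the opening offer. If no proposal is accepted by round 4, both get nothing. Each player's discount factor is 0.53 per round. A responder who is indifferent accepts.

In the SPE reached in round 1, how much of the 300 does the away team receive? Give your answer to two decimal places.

180.61

Round 4 (the home team proposes): the away team will accept anything ≥ 0, so the home team offers 0 and keeps 300.
Round 3 (the away team proposes): the home team can get 300 next round, worth 0.53 × 300 = 159 now; the away team offers that and keeps 141.
Round 2 (the home team proposes): the away team can get 141 next round, worth 0.53 × 141 = 74.73 now. The home team offers 74.73 and keeps 300 − 74.73 = 225.27.
Round 1 (the away team proposes): the home team can get 225.27 next round, worth 0.53 × 225.27 = 119.3931 now; the away team offers that and keeps 180.6069.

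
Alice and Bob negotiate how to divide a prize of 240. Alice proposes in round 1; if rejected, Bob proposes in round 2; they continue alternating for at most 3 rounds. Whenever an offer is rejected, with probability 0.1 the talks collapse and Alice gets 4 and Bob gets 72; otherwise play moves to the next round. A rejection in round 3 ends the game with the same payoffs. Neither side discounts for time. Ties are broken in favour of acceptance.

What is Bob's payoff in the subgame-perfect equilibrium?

Round 3 (Alice proposes): Bob gets 72 if talks fail, so Alice offers 72 and keeps 168.
Round 2 (Bob proposes): rejecting gives Alice an expected 0.9 × 168 + 0.1 × 4 = 151.6; Bob offers that and keeps 88.4.
Round 1 (Alice proposes): rejecting gives Bob an expected 0.9 × 88.4 + 0.1 × 72 = 86.76; Alice offers that and keeps 153.24.

86.76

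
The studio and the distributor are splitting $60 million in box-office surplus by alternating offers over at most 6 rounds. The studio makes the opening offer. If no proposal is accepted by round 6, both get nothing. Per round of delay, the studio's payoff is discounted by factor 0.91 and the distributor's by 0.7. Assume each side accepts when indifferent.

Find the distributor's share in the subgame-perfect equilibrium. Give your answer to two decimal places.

Solve by backward induction from round 6.
Round 6 (the distributor proposes): the studio will accept anything ≥ 0, so the distributor offers 0 and keeps 60.
Round 5 (the studio proposes): the distributor can get 60 next round, worth 0.7 × 60 = 42 now, so the studio offers 42, keeping 18.
Round 4 (the distributor proposes): the studio can get 18 next round, worth 0.91 × 18 = 16.38 now; the distributor offers that and keeps 43.62.
Round 3 (the studio proposes): the distributor can get 43.62 next round, worth 0.7 × 43.62 = 30.534 now. The studio offers 30.534 and keeps 60 − 30.534 = 29.466.
Round 2 (the distributor proposes): the studio can get 29.466 next round, worth 0.91 × 29.466 = 26.81406 now. The distributor offers 26.81406 and keeps 60 − 26.81406 = 33.18594.
Round 1 (the studio proposes): the distributor can get 33.18594 next round, worth 0.7 × 33.18594 = 23.230158 now; the studio offers that and keeps 36.769842.

23.23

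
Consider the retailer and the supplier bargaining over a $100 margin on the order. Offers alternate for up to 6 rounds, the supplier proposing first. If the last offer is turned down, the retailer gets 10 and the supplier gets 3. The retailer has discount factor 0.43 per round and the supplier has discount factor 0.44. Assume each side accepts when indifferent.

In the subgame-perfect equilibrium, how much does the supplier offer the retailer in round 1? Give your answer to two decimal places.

30.13

Round 6 (the retailer proposes): the supplier gets 3 if talks fail, so the retailer offers 3 and keeps 97.
Round 5 (the supplier proposes): the retailer can get 97 next round, worth 0.43 × 97 = 41.71 now; the supplier offers that and keeps 58.29.
Round 4 (the retailer proposes): the supplier can get 58.29 next round, worth 0.44 × 58.29 = 25.6476 now; the retailer offers that and keeps 74.3524.
Round 3 (the supplier proposes): the retailer can get 74.3524 next round, worth 0.43 × 74.3524 = 31.971532 now; the supplier offers that and keeps 68.028468.
Round 2 (the retailer proposes): the supplier can get 68.028468 next round, worth 0.44 × 68.028468 = 29.93252592 now. The retailer offers 29.93252592 and keeps 100 − 29.93252592 = 70.06747408.
Round 1 (the supplier proposes): the retailer can get 70.06747408 next round, worth 0.43 × 70.06747408 = 30.1290138544 now, so the supplier offers 30.1290138544, keeping 69.8709861456.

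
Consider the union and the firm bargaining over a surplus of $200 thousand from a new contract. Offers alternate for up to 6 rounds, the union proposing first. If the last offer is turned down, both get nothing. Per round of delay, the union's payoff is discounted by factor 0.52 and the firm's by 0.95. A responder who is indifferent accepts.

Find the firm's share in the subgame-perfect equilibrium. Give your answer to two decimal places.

Solve by backward induction from round 6.
Round 6 (the firm proposes): the union will accept anything ≥ 0, so the firm offers 0 and keeps 200.
Round 5 (the union proposes): the firm can get 200 next round, worth 0.95 × 200 = 190 now, so the union offers 190, keeping 10.
Round 4 (the firm proposes): the union can get 10 next round, worth 0.52 × 10 = 5.2 now, so the firm offers 5.2, keeping 194.8.
Round 3 (the union proposes): the firm can get 194.8 next round, worth 0.95 × 194.8 = 185.06 now, so the union offers 185.06, keeping 14.94.
Round 2 (the firm proposes): the union can get 14.94 next round, worth 0.52 × 14.94 = 7.7688 now; the firm offers that and keeps 192.2312.
Round 1 (the union proposes): the firm can get 192.2312 next round, worth 0.95 × 192.2312 = 182.61964 now. The union offers 182.61964 and keeps 200 − 182.61964 = 17.38036.

182.62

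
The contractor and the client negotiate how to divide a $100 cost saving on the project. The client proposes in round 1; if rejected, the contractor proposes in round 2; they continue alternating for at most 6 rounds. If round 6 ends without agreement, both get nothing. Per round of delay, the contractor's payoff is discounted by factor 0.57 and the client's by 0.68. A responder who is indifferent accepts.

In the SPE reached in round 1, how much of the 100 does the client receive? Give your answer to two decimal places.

66.13

Round 6 (the contractor proposes): rejection yields 0 for the client; the contractor offers 0 and keeps 100.
Round 5 (the client proposes): the contractor can get 100 next round, worth 0.57 × 100 = 57 now, so the client offers 57, keeping 43.
Round 4 (the contractor proposes): the client can get 43 next round, worth 0.68 × 43 = 29.24 now; the contractor offers that and keeps 70.76.
Round 3 (the client proposes): the contractor can get 70.76 next round, worth 0.57 × 70.76 = 40.3332 now, so the client offers 40.3332, keeping 59.6668.
Round 2 (the contractor proposes): the client can get 59.6668 next round, worth 0.68 × 59.6668 = 40.573424 now. The contractor offers 40.573424 and keeps 100 − 40.573424 = 59.426576.
Round 1 (the client proposes): the contractor can get 59.426576 next round, worth 0.57 × 59.426576 = 33.87314832 now, so the client offers 33.87314832, keeping 66.12685168.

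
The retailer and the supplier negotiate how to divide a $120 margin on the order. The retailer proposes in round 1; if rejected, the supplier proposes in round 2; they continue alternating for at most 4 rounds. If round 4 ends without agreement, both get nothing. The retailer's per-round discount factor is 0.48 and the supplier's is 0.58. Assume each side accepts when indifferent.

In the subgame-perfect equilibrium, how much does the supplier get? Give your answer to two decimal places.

55.57

Work backward from the last round.
Round 4 (the supplier proposes): the retailer will accept anything ≥ 0, so the supplier offers 0 and keeps 120.
Round 3 (the retailer proposes): the supplier can get 120 next round, worth 0.58 × 120 = 69.6 now; the retailer offers that and keeps 50.4.
Round 2 (the supplier proposes): the retailer can get 50.4 next round, worth 0.48 × 50.4 = 24.192 now; the supplier offers that and keeps 95.808.
Round 1 (the retailer proposes): the supplier can get 95.808 next round, worth 0.58 × 95.808 = 55.56864 now; the retailer offers that and keeps 64.43136.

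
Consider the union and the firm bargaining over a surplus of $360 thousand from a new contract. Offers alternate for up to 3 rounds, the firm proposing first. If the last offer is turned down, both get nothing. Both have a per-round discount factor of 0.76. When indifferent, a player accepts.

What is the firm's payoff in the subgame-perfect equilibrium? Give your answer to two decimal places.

294.34

Round 3 (the firm proposes): rejection yields 0 for the union; the firm offers 0 and keeps 360.
Round 2 (the union proposes): the firm can get 360 next round, worth 0.76 × 360 = 273.6 now, so the union offers 273.6, keeping 86.4.
Round 1 (the firm proposes): the union can get 86.4 next round, worth 0.76 × 86.4 = 65.664 now; the firm offers that and keeps 294.336.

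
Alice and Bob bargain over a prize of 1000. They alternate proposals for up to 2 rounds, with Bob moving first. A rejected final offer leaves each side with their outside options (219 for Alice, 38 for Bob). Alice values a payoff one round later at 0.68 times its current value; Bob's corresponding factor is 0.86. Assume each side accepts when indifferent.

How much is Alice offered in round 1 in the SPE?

654.16

Round 2 (Alice proposes): Bob gets 38 if talks fail, so Alice offers 38 and keeps 962.
Round 1 (Bob proposes): Alice can get 962 next round, worth 0.68 × 962 = 654.16 now. Bob offers 654.16 and keeps 1000 − 654.16 = 345.84.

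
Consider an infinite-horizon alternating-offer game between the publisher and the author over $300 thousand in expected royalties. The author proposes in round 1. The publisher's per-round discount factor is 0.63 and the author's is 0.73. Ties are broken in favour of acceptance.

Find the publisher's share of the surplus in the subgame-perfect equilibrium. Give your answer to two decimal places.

94.48

In a stationary SPE each proposer offers the other exactly their discounted continuation value.
If the author keeps x when proposing and the publisher keeps y when proposing, then x = 300 − 0.63y and y = 300 − 0.73x.
Solving: x = 300(1 − 0.63) / (1 − 0.73·0.63) = 111 / 0.5401 ≈ 205.5175.
The publisher gets 300 − 205.5175 ≈ 94.4825.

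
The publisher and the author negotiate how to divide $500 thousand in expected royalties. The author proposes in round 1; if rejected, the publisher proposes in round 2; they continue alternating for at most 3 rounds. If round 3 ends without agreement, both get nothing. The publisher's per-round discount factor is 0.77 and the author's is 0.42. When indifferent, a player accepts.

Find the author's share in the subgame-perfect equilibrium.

Work backward from the last round.
Round 3 (the author proposes): rejection yields 0 for the publisher; the author offers 0 and keeps 500.
Round 2 (the publisher proposes): the author can get 500 next round, worth 0.42 × 500 = 210 now, so the publisher offers 210, keeping 290.
Round 1 (the author proposes): the publisher can get 290 next round, worth 0.77 × 290 = 223.3 now; the author offers that and keeps 276.7.

276.7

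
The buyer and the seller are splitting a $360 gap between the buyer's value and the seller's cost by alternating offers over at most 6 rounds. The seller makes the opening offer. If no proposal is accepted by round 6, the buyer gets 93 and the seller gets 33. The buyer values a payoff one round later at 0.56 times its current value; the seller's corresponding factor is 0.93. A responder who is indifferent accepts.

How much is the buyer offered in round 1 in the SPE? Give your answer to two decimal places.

71.13

By backward induction:
Round 6 (the buyer proposes): the seller gets 33 if talks fail, so the buyer offers 33 and keeps 327.
Round 5 (the seller proposes): the buyer can get 327 next round, worth 0.56 × 327 = 183.12 now. The seller offers 183.12 and keeps 360 − 183.12 = 176.88.
Round 4 (the buyer proposes): the seller can get 176.88 next round, worth 0.93 × 176.88 = 164.4984 now, so the buyer offers 164.4984, keeping 195.5016.
Round 3 (the seller proposes): the buyer can get 195.5016 next round, worth 0.56 × 195.5016 = 109.480896 now; the seller offers that and keeps 250.519104.
Round 2 (the buyer proposes): the seller can get 250.519104 next round, worth 0.93 × 250.519104 = 232.98276672 now, so the buyer offers 232.98276672, keeping 127.01723328.
Round 1 (the seller proposes): the buyer can get 127.01723328 next round, worth 0.56 × 127.01723328 = 71.1296506368 now, so the seller offers 71.1296506368, keeping 288.8703493632.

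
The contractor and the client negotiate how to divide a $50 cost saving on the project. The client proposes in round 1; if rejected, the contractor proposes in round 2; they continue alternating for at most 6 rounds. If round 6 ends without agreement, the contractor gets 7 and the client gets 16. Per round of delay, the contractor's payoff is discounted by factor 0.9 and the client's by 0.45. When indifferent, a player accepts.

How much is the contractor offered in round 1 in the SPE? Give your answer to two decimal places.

39.79

Round 6 (the contractor proposes): the client gets 16 if talks fail, so the contractor offers 16 and keeps 34.
Round 5 (the client proposes): the contractor can get 34 next round, worth 0.9 × 34 = 30.6 now, so the client offers 30.6, keeping 19.4.
Round 4 (the contractor proposes): the client can get 19.4 next round, worth 0.45 × 19.4 = 8.73 now; the contractor offers that and keeps 41.27.
Round 3 (the client proposes): the contractor can get 41.27 next round, worth 0.9 × 41.27 = 37.143 now; the client offers that and keeps 12.857.
Round 2 (the contractor proposes): the client can get 12.857 next round, worth 0.45 × 12.857 = 5.78565 now, so the contractor offers 5.78565, keeping 44.21435.
Round 1 (the client proposes): the contractor can get 44.21435 next round, worth 0.9 × 44.21435 = 39.792915 now; the client offers that and keeps 10.207085.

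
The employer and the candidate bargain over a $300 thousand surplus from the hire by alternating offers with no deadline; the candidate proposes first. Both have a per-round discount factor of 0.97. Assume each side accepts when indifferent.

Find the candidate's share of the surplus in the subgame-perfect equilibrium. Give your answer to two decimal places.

In a stationary SPE each proposer offers the other exactly their discounted continuation value.
If the candidate keeps x when proposing and the employer keeps y when proposing, then x = 300 − 0.97y and y = 300 − 0.97x.
Solving: x = 300(1 − 0.97) / (1 − 0.97·0.97) = 9 / 0.0591 ≈ 152.2843.
The employer gets 300 − 152.2843 ≈ 147.7157.

152.28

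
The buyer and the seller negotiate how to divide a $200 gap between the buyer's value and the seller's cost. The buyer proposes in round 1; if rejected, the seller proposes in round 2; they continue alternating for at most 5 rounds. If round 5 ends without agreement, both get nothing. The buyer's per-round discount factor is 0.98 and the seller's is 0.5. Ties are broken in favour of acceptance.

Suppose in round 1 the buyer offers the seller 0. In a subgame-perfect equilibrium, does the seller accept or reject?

Reject

Round 5 (the buyer proposes): the seller will accept anything ≥ 0, so the buyer offers 0 and keeps 200.
Round 4 (the seller proposes): the buyer can get 200 next round, worth 0.98 × 200 = 196 now. The seller offers 196 and keeps 200 − 196 = 4.
Round 3 (the buyer proposes): the seller can get 4 next round, worth 0.5 × 4 = 2 now; the buyer offers that and keeps 198.
Round 2 (the seller proposes): the buyer can get 198 next round, worth 0.98 × 198 = 194.04 now; the seller offers that and keeps 5.96.
So by rejecting in round 1, the seller gets 5.96 next round, worth 0.5 × 5.96 = 2.98 now.
Offer 0 < 2.98, so the seller rejects.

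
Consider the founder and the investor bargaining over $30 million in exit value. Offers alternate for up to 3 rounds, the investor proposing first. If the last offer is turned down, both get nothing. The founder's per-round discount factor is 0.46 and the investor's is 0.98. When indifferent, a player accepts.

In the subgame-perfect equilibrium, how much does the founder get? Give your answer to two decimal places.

0.28

Round 3 (the investor proposes): rejection yields 0 for the founder; the investor offers 0 and keeps 30.
Round 2 (the founder proposes): the investor can get 30 next round, worth 0.98 × 30 = 29.4 now, so the founder offers 29.4, keeping 0.6.
Round 1 (the investor proposes): the founder can get 0.6 next round, worth 0.46 × 0.6 = 0.276 now. The investor offers 0.276 and keeps 30 − 0.276 = 29.724.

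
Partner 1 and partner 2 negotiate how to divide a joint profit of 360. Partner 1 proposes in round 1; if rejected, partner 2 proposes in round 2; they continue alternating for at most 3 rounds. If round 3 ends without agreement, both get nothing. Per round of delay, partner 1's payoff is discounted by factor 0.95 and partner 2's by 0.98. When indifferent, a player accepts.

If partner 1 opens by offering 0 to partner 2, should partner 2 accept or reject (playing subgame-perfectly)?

Reject

Round 3 (partner 1 proposes): rejection yields 0 for partner 2; partner 1 offers 0 and keeps 360.
Round 2 (partner 2 proposes): partner 1 can get 360 next round, worth 0.95 × 360 = 342 now. Partner 2 offers 342 and keeps 360 − 342 = 18.
So by rejecting in round 1, partner 2 gets 18 next round, worth 0.98 × 18 = 17.64 now.
Offer 0 < 17.64, so partner 2 rejects.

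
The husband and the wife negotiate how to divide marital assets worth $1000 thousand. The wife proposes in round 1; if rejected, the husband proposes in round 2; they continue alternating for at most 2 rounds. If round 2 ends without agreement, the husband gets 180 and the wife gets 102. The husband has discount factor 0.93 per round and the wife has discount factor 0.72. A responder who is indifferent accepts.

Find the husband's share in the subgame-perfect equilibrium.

Round 2 (the husband proposes): the wife gets 102 if talks fail, so the husband offers 102 and keeps 898.
Round 1 (the wife proposes): the husband can get 898 next round, worth 0.93 × 898 = 835.14 now, so the wife offers 835.14, keeping 164.86.

835.14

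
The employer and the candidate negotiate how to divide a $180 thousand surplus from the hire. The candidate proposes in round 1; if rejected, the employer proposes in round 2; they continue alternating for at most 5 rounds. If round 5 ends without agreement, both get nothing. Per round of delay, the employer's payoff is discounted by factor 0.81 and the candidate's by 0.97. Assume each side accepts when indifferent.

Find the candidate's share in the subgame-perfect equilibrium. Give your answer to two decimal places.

172.19

Round 5 (the candidate proposes): rejection yields 0 for the employer; the candidate offers 0 and keeps 180.
Round 4 (the employer proposes): the candidate can get 180 next round, worth 0.97 × 180 = 174.6 now. The employer offers 174.6 and keeps 180 − 174.6 = 5.4.
Round 3 (the candidate proposes): the employer can get 5.4 next round, worth 0.81 × 5.4 = 4.374 now. The candidate offers 4.374 and keeps 180 − 4.374 = 175.626.
Round 2 (the employer proposes): the candidate can get 175.626 next round, worth 0.97 × 175.626 = 170.35722 now; the employer offers that and keeps 9.64278.
Round 1 (the candidate proposes): the employer can get 9.64278 next round, worth 0.81 × 9.64278 = 7.8106518 now, so the candidate offers 7.8106518, keeping 172.1893482.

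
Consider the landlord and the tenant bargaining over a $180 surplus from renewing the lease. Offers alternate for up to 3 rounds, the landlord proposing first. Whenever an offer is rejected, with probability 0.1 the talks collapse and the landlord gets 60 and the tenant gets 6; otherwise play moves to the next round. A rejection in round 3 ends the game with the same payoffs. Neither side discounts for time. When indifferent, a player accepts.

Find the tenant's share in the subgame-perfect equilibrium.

Round 3 (the landlord proposes): the tenant gets 6 if talks fail, so the landlord offers 6 and keeps 174.
Round 2 (the tenant proposes): rejecting gives the landlord an expected 0.9 × 174 + 0.1 × 60 = 162.6; the tenant offers that and keeps 17.4.
Round 1 (the landlord proposes): rejecting gives the tenant an expected 0.9 × 17.4 + 0.1 × 6 = 16.26, so the landlord offers 16.26, keeping 163.74.

16.26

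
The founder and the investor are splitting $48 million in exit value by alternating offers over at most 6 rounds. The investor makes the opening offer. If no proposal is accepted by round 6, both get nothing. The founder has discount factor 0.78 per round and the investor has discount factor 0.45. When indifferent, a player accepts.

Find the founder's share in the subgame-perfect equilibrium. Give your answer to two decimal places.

32.43

Work backward from the last round.
Round 6 (the founder proposes): rejection yields 0 for the investor; the founder offers 0 and keeps 48.
Round 5 (the investor proposes): the founder can get 48 next round, worth 0.78 × 48 = 37.44 now, so the investor offers 37.44, keeping 10.56.
Round 4 (the founder proposes): the investor can get 10.56 next round, worth 0.45 × 10.56 = 4.752 now; the founder offers that and keeps 43.248.
Round 3 (the investor proposes): the founder can get 43.248 next round, worth 0.78 × 43.248 = 33.73344 now. The investor offers 33.73344 and keeps 48 − 33.73344 = 14.26656.
Round 2 (the founder proposes): the investor can get 14.26656 next round, worth 0.45 × 14.26656 = 6.419952 now; the founder offers that and keeps 41.580048.
Round 1 (the investor proposes): the founder can get 41.580048 next round, worth 0.78 × 41.580048 = 32.43243744 now. The investor offers 32.43243744 and keeps 48 − 32.43243744 = 15.56756256.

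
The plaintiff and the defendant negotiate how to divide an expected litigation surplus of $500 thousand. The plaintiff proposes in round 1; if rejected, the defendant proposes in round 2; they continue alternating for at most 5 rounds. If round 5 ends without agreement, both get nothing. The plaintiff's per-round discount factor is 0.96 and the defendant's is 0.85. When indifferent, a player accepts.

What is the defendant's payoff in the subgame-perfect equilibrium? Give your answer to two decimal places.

Round 5 (the plaintiff proposes): rejection yields 0 for the defendant; the plaintiff offers 0 and keeps 500.
Round 4 (the defendant proposes): the plaintiff can get 500 next round, worth 0.96 × 500 = 480 now; the defendant offers that and keeps 20.
Round 3 (the plaintiff proposes): the defendant can get 20 next round, worth 0.85 × 20 = 17 now; the plaintiff offers that and keeps 483.
Round 2 (the defendant proposes): the plaintiff can get 483 next round, worth 0.96 × 483 = 463.68 now, so the defendant offers 463.68, keeping 36.32.
Round 1 (the plaintiff proposes): the defendant can get 36.32 next round, worth 0.85 × 36.32 = 30.872 now, so the plaintiff offers 30.872, keeping 469.128.

30.87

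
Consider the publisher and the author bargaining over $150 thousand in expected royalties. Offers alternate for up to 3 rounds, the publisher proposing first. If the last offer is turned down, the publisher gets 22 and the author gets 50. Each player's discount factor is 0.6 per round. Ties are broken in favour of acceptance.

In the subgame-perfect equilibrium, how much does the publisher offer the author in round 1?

54

By backward induction:
Round 3 (the publisher proposes): the author gets 50 if talks fail, so the publisher offers 50 and keeps 100.
Round 2 (the author proposes): the publisher can get 100 next round, worth 0.6 × 100 = 60 now; the author offers that and keeps 90.
Round 1 (the publisher proposes): the author can get 90 next round, worth 0.6 × 90 = 54 now; the publisher offers that and keeps 96.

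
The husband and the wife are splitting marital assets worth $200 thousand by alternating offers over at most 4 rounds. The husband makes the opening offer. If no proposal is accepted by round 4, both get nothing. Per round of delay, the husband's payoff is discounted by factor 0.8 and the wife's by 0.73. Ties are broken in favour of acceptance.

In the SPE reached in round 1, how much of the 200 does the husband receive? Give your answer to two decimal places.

85.54

Round 4 (the wife proposes): the husband will accept anything ≥ 0, so the wife offers 0 and keeps 200.
Round 3 (the husband proposes): the wife can get 200 next round, worth 0.73 × 200 = 146 now. The husband offers 146 and keeps 200 − 146 = 54.
Round 2 (the wife proposes): the husband can get 54 next round, worth 0.8 × 54 = 43.2 now; the wife offers that and keeps 156.8.
Round 1 (the husband proposes): the wife can get 156.8 next round, worth 0.73 × 156.8 = 114.464 now. The husband offers 114.464 and keeps 200 − 114.464 = 85.536.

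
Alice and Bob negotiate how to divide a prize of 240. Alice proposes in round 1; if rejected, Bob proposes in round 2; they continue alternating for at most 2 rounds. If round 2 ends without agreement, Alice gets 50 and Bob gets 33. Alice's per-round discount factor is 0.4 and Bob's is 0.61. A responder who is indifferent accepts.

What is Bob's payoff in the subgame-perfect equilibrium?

Round 2 (Bob proposes): Alice gets 50 if talks fail, so Bob offers 50 and keeps 190.
Round 1 (Alice proposes): Bob can get 190 next round, worth 0.61 × 190 = 115.9 now, so Alice offers 115.9, keeping 124.1.

115.9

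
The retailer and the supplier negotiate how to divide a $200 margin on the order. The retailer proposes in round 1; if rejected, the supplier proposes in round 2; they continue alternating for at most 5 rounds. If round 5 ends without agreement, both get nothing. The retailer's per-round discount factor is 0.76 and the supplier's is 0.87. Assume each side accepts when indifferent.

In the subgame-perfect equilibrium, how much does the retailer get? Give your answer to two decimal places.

130.63

Round 5 (the retailer proposes): the supplier will accept anything ≥ 0, so the retailer offers 0 and keeps 200.
Round 4 (the supplier proposes): the retailer can get 200 next round, worth 0.76 × 200 = 152 now. The supplier offers 152 and keeps 200 − 152 = 48.
Round 3 (the retailer proposes): the supplier can get 48 next round, worth 0.87 × 48 = 41.76 now; the retailer offers that and keeps 158.24.
Round 2 (the supplier proposes): the retailer can get 158.24 next round, worth 0.76 × 158.24 = 120.2624 now; the supplier offers that and keeps 79.7376.
Round 1 (the retailer proposes): the supplier can get 79.7376 next round, worth 0.87 × 79.7376 = 69.371712 now; the retailer offers that and keeps 130.628288.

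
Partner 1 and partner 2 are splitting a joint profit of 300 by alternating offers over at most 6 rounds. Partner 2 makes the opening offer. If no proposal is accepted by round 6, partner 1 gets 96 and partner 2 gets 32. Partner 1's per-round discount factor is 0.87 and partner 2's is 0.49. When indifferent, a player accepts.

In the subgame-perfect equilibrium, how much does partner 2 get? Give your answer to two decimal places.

67.77

Work backward from the last round.
Round 6 (partner 1 proposes): partner 2 gets 32 if talks fail, so partner 1 offers 32 and keeps 268.
Round 5 (partner 2 proposes): partner 1 can get 268 next round, worth 0.87 × 268 = 233.16 now. Partner 2 offers 233.16 and keeps 300 − 233.16 = 66.84.
Round 4 (partner 1 proposes): partner 2 can get 66.84 next round, worth 0.49 × 66.84 = 32.7516 now. Partner 1 offers 32.7516 and keeps 300 − 32.7516 = 267.2484.
Round 3 (partner 2 proposes): partner 1 can get 267.2484 next round, worth 0.87 × 267.2484 = 232.506108 now; partner 2 offers that and keeps 67.493892.
Round 2 (partner 1 proposes): partner 2 can get 67.493892 next round, worth 0.49 × 67.493892 = 33.07200708 now; partner 1 offers that and keeps 266.92799292.
Round 1 (partner 2 proposes): partner 1 can get 266.92799292 next round, worth 0.87 × 266.92799292 = 232.2273538404 now; partner 2 offers that and keeps 67.7726461596.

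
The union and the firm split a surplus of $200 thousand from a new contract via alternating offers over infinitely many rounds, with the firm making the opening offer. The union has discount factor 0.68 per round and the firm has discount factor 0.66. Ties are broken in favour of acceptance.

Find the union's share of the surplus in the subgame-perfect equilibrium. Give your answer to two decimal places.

When the firm proposes, the union accepts any offer worth at least 0.68 times what the union would get by proposing next round; and vice versa.
This gives x = 200 − 0.68y and y = 200 − 0.66x, where x and y are each side's share when it proposes.
Hence (1 − 0.68·0.66)x = 200(1 − 0.68), i.e. 0.5512·x = 64.
x ≈ 116.1103; the union's share is 200 − x ≈ 83.8897.

83.89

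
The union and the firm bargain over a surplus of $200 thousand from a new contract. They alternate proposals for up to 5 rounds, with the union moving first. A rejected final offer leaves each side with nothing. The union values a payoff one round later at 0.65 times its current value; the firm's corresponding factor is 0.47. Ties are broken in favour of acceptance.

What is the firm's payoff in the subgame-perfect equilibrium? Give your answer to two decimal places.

42.95

Round 5 (the union proposes): rejection yields 0 for the firm; the union offers 0 and keeps 200.
Round 4 (the firm proposes): the union can get 200 next round, worth 0.65 × 200 = 130 now. The firm offers 130 and keeps 200 − 130 = 70.
Round 3 (the union proposes): the firm can get 70 next round, worth 0.47 × 70 = 32.9 now; the union offers that and keeps 167.1.
Round 2 (the firm proposes): the union can get 167.1 next round, worth 0.65 × 167.1 = 108.615 now, so the firm offers 108.615, keeping 91.385.
Round 1 (the union proposes): the firm can get 91.385 next round, worth 0.47 × 91.385 = 42.95095 now, so the union offers 42.95095, keeping 157.04905.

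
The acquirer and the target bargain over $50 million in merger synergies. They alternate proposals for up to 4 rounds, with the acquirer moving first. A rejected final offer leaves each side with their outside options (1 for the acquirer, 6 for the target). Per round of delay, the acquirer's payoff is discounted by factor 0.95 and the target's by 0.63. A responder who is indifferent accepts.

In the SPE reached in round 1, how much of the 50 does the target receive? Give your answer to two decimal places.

20.05

Round 4 (the target proposes): the acquirer gets 1 if talks fail, so the target offers 1 and keeps 49.
Round 3 (the acquirer proposes): the target can get 49 next round, worth 0.63 × 49 = 30.87 now; the acquirer offers that and keeps 19.13.
Round 2 (the target proposes): the acquirer can get 19.13 next round, worth 0.95 × 19.13 = 18.1735 now, so the target offers 18.1735, keeping 31.8265.
Round 1 (the acquirer proposes): the target can get 31.8265 next round, worth 0.63 × 31.8265 = 20.050695 now, so the acquirer offers 20.050695, keeping 29.949305.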